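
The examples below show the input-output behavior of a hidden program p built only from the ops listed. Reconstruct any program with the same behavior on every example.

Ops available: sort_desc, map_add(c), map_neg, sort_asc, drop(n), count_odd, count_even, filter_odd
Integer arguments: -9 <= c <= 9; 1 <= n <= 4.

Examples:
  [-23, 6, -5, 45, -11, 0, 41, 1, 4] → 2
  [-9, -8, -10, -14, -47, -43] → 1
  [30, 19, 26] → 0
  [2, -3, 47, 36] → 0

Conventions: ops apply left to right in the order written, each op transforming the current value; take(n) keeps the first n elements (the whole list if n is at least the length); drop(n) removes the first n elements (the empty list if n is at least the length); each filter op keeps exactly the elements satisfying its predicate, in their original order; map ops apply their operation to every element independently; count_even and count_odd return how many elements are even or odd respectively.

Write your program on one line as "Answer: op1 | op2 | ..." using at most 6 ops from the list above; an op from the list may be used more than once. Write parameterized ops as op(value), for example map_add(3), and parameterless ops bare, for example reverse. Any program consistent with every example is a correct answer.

sort_desc | sort_asc | drop(3) | drop(2) | count_even

Check, running the answer program on each example:
  [-23, 6, -5, 45, -11, 0, 41, 1, 4] -> [45, 41, 6, 4, 1, 0, -5, -11, -23] -> [-23, -11, -5, 0, 1, 4, 6, 41, 45] -> [0, 1, 4, 6, 41, 45] -> [4, 6, 41, 45] -> 2
  [-9, -8, -10, -14, -47, -43] -> [-8, -9, -10, -14, -43, -47] -> [-47, -43, -14, -10, -9, -8] -> [-10, -9, -8] -> [-8] -> 1
  [30, 19, 26] -> [30, 26, 19] -> [19, 26, 30] -> [] -> [] -> 0
  [2, -3, 47, 36] -> [47, 36, 2, -3] -> [-3, 2, 36, 47] -> [47] -> [] -> 0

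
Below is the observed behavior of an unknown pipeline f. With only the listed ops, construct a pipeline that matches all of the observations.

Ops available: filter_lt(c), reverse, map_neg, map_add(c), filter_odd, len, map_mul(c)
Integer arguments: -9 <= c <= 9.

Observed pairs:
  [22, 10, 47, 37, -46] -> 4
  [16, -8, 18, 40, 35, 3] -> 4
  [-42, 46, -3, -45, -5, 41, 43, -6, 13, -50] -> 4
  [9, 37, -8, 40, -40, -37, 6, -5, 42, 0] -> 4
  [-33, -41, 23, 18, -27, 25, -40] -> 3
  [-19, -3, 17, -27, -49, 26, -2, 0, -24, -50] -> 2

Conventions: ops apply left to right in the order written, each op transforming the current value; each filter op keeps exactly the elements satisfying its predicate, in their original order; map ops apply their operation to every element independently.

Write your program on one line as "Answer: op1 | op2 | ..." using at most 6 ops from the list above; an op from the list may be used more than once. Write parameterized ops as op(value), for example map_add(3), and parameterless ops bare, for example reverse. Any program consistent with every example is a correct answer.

map_mul(-1) | filter_lt(-8) | map_neg | map_mul(-3) | len

Check, running the answer program on each example:
  [22, 10, 47, 37, -46] -> [-22, -10, -47, -37, 46] -> [-22, -10, -47, -37] -> [22, 10, 47, 37] -> [-66, -30, -141, -111] -> 4
  [16, -8, 18, 40, 35, 3] -> [-16, 8, -18, -40, -35, -3] -> [-16, -18, -40, -35] -> [16, 18, 40, 35] -> [-48, -54, -120, -105] -> 4
  [-42, 46, -3, -45, -5, 41, 43, -6, 13, -50] -> [42, -46, 3, 45, 5, -41, -43, 6, -13, 50] -> [-46, -41, -43, -13] -> [46, 41, 43, 13] -> [-138, -123, -129, -39] -> 4
  [9, 37, -8, 40, -40, -37, 6, -5, 42, 0] -> [-9, -37, 8, -40, 40, 37, -6, 5, -42, 0] -> [-9, -37, -40, -42] -> [9, 37, 40, 42] -> [-27, -111, -120, -126] -> 4
  [-33, -41, 23, 18, -27, 25, -40] -> [33, 41, -23, -18, 27, -25, 40] -> [-23, -18, -25] -> [23, 18, 25] -> [-69, -54, -75] -> 3
  [-19, -3, 17, -27, -49, 26, -2, 0, -24, -50] -> [19, 3, -17, 27, 49, -26, 2, 0, 24, 50] -> [-17, -26] -> [17, 26] -> [-51, -78] -> 2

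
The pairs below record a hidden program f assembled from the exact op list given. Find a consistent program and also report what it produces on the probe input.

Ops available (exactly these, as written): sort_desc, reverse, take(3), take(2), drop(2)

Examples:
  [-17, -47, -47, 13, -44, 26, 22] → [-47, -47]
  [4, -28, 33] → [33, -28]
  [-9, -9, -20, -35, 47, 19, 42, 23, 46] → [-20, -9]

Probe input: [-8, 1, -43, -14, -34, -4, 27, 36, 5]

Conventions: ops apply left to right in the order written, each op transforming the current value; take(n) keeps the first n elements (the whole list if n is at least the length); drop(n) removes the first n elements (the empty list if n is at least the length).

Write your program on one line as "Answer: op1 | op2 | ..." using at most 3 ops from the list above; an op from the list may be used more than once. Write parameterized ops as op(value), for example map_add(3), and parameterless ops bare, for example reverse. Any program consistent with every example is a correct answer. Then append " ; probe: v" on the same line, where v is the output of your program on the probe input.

take(3) | reverse | take(2) ; probe: [-43, 1]

Check, running the answer program on each example:
  [-17, -47, -47, 13, -44, 26, 22] -> [-17, -47, -47] -> [-47, -47, -17] -> [-47, -47]
  [4, -28, 33] -> [4, -28, 33] -> [33, -28, 4] -> [33, -28]
  [-9, -9, -20, -35, 47, 19, 42, 23, 46] -> [-9, -9, -20] -> [-20, -9, -9] -> [-20, -9]
  probe: [-8, 1, -43, -14, -34, -4, 27, 36, 5] -> [-8, 1, -43] -> [-43, 1, -8] -> [-43, 1]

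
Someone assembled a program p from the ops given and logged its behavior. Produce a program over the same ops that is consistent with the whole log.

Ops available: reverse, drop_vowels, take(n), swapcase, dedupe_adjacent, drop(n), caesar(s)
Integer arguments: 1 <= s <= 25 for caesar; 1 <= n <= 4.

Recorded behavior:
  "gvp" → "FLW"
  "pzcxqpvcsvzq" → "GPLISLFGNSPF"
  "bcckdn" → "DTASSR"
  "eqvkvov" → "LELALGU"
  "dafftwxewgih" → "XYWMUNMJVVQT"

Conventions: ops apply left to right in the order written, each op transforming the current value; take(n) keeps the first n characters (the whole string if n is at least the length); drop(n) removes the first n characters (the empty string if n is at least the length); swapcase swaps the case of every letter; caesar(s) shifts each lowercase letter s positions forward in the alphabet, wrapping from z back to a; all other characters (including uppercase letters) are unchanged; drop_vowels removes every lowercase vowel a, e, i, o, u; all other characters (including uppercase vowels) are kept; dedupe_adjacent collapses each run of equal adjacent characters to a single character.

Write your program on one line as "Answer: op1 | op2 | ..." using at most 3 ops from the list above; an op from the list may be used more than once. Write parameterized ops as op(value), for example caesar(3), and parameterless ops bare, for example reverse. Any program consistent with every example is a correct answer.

reverse | caesar(16) | swapcase

Check, running the answer program on each example:
  "gvp" -> "pvg" -> "flw" -> "FLW"
  "pzcxqpvcsvzq" -> "qzvscvpqxczp" -> "gplislfgnspf" -> "GPLISLFGNSPF"
  "bcckdn" -> "ndkccb" -> "dtassr" -> "DTASSR"
  "eqvkvov" -> "vovkvqe" -> "lelalgu" -> "LELALGU"
  "dafftwxewgih" -> "higwexwtffad" -> "xywmunmjvvqt" -> "XYWMUNMJVVQT"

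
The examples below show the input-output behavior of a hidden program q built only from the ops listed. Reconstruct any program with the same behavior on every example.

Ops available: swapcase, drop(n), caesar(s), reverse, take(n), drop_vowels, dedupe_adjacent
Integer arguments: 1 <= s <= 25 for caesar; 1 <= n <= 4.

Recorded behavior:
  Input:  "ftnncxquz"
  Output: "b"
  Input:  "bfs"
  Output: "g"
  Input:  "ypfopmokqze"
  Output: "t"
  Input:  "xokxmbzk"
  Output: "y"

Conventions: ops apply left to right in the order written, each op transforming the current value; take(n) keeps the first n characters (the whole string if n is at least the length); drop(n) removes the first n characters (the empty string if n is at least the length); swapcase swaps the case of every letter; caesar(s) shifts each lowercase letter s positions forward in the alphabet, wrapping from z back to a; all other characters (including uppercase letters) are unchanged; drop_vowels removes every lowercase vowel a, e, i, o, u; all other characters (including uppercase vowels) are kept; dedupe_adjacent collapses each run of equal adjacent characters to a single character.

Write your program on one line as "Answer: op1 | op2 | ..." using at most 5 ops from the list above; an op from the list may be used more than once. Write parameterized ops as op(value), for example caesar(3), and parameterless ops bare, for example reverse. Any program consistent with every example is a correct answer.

caesar(14) | drop(2) | dedupe_adjacent | take(1)

Check, running the answer program on each example:
  "ftnncxquz" -> "thbbqlein" -> "bbqlein" -> "bqlein" -> "b"
  "bfs" -> "ptg" -> "g" -> "g" -> "g"
  "ypfopmokqze" -> "mdtcdacyens" -> "tcdacyens" -> "tcdacyens" -> "t"
  "xokxmbzk" -> "lcylapny" -> "ylapny" -> "ylapny" -> "y"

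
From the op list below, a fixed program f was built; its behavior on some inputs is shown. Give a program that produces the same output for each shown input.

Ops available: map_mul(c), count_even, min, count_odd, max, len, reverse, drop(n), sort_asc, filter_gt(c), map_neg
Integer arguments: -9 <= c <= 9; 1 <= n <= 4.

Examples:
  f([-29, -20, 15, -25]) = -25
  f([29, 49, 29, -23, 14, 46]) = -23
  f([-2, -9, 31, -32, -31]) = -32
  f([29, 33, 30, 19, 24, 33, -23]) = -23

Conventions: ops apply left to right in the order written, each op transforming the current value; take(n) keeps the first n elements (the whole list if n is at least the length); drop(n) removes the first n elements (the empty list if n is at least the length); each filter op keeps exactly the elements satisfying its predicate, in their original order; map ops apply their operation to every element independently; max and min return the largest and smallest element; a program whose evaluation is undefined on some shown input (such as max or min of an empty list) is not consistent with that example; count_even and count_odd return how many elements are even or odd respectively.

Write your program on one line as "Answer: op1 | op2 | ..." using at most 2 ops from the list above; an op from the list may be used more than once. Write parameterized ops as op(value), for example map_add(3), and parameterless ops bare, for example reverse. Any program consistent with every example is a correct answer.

drop(3) | min

Check, running the answer program on each example:
  [-29, -20, 15, -25] -> [-25] -> -25
  [29, 49, 29, -23, 14, 46] -> [-23, 14, 46] -> -23
  [-2, -9, 31, -32, -31] -> [-32, -31] -> -32
  [29, 33, 30, 19, 24, 33, -23] -> [19, 24, 33, -23] -> -23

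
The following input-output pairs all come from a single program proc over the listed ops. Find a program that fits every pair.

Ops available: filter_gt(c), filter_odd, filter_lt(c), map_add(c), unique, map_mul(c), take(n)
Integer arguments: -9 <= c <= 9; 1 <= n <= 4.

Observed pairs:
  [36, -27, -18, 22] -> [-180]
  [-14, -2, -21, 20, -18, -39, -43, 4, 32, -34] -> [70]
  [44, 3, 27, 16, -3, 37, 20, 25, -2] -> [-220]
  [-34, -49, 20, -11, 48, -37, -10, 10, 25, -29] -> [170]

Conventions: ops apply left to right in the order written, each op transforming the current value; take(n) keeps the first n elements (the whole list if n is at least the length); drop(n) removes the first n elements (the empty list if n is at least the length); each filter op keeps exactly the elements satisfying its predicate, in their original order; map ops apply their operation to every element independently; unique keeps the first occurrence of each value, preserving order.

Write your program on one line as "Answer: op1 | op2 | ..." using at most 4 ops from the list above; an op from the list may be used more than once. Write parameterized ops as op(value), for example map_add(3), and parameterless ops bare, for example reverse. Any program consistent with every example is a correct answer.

map_mul(-5) | map_add(5) | take(1) | map_add(-5)

Check, running the answer program on each example:
  [36, -27, -18, 22] -> [-180, 135, 90, -110] -> [-175, 140, 95, -105] -> [-175] -> [-180]
  [-14, -2, -21, 20, -18, -39, -43, 4, 32, -34] -> [70, 10, 105, -100, 90, 195, 215, -20, -160, 170] -> [75, 15, 110, -95, 95, 200, 220, -15, -155, 175] -> [75] -> [70]
  [44, 3, 27, 16, -3, 37, 20, 25, -2] -> [-220, -15, -135, -80, 15, -185, -100, -125, 10] -> [-215, -10, -130, -75, 20, -180, -95, -120, 15] -> [-215] -> [-220]
  [-34, -49, 20, -11, 48, -37, -10, 10, 25, -29] -> [170, 245, -100, 55, -240, 185, 50, -50, -125, 145] -> [175, 250, -95, 60, -235, 190, 55, -45, -120, 150] -> [175] -> [170]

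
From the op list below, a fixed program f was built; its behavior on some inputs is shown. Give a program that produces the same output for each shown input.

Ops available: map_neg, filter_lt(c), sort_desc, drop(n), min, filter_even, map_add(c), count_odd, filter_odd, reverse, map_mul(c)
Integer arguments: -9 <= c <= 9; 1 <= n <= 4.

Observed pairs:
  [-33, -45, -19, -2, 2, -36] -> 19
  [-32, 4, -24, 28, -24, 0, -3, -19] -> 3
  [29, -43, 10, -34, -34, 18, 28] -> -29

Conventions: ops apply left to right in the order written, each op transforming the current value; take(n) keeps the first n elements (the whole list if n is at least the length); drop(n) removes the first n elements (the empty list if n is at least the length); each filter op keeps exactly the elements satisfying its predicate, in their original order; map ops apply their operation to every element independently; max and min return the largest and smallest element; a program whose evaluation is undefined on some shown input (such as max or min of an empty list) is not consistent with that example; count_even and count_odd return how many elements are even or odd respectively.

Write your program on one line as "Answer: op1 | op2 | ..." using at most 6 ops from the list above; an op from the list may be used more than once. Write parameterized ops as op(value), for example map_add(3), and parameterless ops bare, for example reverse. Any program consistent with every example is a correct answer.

filter_odd | reverse | sort_desc | map_neg | min

Check, running the answer program on each example:
  [-33, -45, -19, -2, 2, -36] -> [-33, -45, -19] -> [-19, -45, -33] -> [-19, -33, -45] -> [19, 33, 45] -> 19
  [-32, 4, -24, 28, -24, 0, -3, -19] -> [-3, -19] -> [-19, -3] -> [-3, -19] -> [3, 19] -> 3
  [29, -43, 10, -34, -34, 18, 28] -> [29, -43] -> [-43, 29] -> [29, -43] -> [-29, 43] -> -29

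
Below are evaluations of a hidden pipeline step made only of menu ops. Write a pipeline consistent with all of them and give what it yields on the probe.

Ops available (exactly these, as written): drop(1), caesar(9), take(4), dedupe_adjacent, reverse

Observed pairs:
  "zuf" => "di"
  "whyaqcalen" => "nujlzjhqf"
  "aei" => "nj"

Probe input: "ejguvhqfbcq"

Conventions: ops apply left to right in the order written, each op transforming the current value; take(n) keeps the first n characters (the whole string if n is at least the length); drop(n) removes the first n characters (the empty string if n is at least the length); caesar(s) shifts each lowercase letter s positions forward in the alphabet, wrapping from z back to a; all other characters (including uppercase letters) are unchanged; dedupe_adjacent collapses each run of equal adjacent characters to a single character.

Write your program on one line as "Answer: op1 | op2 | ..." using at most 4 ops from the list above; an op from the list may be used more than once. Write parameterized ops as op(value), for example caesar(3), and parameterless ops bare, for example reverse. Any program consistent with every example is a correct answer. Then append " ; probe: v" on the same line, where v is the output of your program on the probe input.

reverse | caesar(9) | drop(1) ; probe: "lkozqedpsn"

Check, running the answer program on each example:
  "zuf" -> "fuz" -> "odi" -> "di"
  "whyaqcalen" -> "nelacqayhw" -> "wnujlzjhqf" -> "nujlzjhqf"
  "aei" -> "iea" -> "rnj" -> "nj"
  probe: "ejguvhqfbcq" -> "qcbfqhvugje" -> "zlkozqedpsn" -> "lkozqedpsn"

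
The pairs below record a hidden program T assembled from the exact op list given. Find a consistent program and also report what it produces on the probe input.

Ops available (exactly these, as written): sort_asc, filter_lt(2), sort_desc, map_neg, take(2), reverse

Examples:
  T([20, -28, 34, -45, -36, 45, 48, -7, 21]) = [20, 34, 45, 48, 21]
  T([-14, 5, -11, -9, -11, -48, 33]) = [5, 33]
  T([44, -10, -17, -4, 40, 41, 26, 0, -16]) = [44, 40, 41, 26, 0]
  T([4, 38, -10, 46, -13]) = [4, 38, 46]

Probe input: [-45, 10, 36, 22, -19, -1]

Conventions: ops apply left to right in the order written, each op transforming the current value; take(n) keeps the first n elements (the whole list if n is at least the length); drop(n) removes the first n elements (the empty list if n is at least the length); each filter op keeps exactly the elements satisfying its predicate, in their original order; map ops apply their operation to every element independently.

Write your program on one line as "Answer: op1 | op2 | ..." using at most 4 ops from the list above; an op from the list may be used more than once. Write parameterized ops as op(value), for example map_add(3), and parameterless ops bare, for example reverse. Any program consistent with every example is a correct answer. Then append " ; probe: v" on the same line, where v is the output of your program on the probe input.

map_neg | filter_lt(2) | map_neg ; probe: [10, 36, 22, -1]

Check, running the answer program on each example:
  [20, -28, 34, -45, -36, 45, 48, -7, 21] -> [-20, 28, -34, 45, 36, -45, -48, 7, -21] -> [-20, -34, -45, -48, -21] -> [20, 34, 45, 48, 21]
  [-14, 5, -11, -9, -11, -48, 33] -> [14, -5, 11, 9, 11, 48, -33] -> [-5, -33] -> [5, 33]
  [44, -10, -17, -4, 40, 41, 26, 0, -16] -> [-44, 10, 17, 4, -40, -41, -26, 0, 16] -> [-44, -40, -41, -26, 0] -> [44, 40, 41, 26, 0]
  [4, 38, -10, 46, -13] -> [-4, -38, 10, -46, 13] -> [-4, -38, -46] -> [4, 38, 46]
  probe: [-45, 10, 36, 22, -19, -1] -> [45, -10, -36, -22, 19, 1] -> [-10, -36, -22, 1] -> [10, 36, 22, -1]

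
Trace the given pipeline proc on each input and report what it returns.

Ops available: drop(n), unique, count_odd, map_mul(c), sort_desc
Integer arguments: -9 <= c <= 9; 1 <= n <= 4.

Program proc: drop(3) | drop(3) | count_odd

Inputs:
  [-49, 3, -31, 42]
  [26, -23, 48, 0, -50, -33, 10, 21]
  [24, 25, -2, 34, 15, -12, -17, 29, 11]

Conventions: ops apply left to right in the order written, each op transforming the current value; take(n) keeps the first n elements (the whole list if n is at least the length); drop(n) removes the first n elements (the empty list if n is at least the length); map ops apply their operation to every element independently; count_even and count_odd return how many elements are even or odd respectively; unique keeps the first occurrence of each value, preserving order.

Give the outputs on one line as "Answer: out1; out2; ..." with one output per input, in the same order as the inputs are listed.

0; 1; 3

Execution, op by op:
  [-49, 3, -31, 42] -> [42] -> [] -> 0
  [26, -23, 48, 0, -50, -33, 10, 21] -> [0, -50, -33, 10, 21] -> [10, 21] -> 1
  [24, 25, -2, 34, 15, -12, -17, 29, 11] -> [34, 15, -12, -17, 29, 11] -> [-17, 29, 11] -> 3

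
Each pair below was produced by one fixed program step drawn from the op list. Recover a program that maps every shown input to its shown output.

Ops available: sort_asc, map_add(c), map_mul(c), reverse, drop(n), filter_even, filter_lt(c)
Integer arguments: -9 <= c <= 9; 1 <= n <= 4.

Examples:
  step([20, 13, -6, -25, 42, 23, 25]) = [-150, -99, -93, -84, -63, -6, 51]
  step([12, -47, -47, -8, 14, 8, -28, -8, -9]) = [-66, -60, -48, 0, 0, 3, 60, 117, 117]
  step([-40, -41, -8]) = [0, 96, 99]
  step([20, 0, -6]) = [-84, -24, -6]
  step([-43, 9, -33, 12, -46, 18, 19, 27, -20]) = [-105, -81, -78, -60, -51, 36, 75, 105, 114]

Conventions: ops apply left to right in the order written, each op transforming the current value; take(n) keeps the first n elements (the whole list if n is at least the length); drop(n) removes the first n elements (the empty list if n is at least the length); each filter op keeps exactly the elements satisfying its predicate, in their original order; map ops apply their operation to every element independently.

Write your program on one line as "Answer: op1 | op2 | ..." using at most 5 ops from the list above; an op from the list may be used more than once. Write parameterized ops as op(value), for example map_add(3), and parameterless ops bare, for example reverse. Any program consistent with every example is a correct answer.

map_add(8) | sort_asc | map_mul(-3) | reverse

Check, running the answer program on each example:
  [20, 13, -6, -25, 42, 23, 25] -> [28, 21, 2, -17, 50, 31, 33] -> [-17, 2, 21, 28, 31, 33, 50] -> [51, -6, -63, -84, -93, -99, -150] -> [-150, -99, -93, -84, -63, -6, 51]
  [12, -47, -47, -8, 14, 8, -28, -8, -9] -> [20, -39, -39, 0, 22, 16, -20, 0, -1] -> [-39, -39, -20, -1, 0, 0, 16, 20, 22] -> [117, 117, 60, 3, 0, 0, -48, -60, -66] -> [-66, -60, -48, 0, 0, 3, 60, 117, 117]
  [-40, -41, -8] -> [-32, -33, 0] -> [-33, -32, 0] -> [99, 96, 0] -> [0, 96, 99]
  [20, 0, -6] -> [28, 8, 2] -> [2, 8, 28] -> [-6, -24, -84] -> [-84, -24, -6]
  [-43, 9, -33, 12, -46, 18, 19, 27, -20] -> [-35, 17, -25, 20, -38, 26, 27, 35, -12] -> [-38, -35, -25, -12, 17, 20, 26, 27, 35] -> [114, 105, 75, 36, -51, -60, -78, -81, -105] -> [-105, -81, -78, -60, -51, 36, 75, 105, 114]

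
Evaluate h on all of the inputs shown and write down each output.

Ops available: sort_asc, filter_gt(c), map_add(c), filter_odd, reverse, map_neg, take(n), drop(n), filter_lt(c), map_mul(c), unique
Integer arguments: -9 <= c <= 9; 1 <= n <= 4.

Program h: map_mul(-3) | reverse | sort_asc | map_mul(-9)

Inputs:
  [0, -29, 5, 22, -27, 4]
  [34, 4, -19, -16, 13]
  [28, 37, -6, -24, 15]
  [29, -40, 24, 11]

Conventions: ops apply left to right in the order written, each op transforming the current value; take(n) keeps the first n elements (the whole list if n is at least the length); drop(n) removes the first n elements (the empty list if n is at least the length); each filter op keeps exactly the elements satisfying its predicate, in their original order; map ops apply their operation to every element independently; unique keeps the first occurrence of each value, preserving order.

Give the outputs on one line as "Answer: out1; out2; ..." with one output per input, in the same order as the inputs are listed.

[594, 135, 108, 0, -729, -783]; [918, 351, 108, -432, -513]; [999, 756, 405, -162, -648]; [783, 648, 297, -1080]

Execution, op by op:
  [0, -29, 5, 22, -27, 4] -> [0, 87, -15, -66, 81, -12] -> [-12, 81, -66, -15, 87, 0] -> [-66, -15, -12, 0, 81, 87] -> [594, 135, 108, 0, -729, -783]
  [34, 4, -19, -16, 13] -> [-102, -12, 57, 48, -39] -> [-39, 48, 57, -12, -102] -> [-102, -39, -12, 48, 57] -> [918, 351, 108, -432, -513]
  [28, 37, -6, -24, 15] -> [-84, -111, 18, 72, -45] -> [-45, 72, 18, -111, -84] -> [-111, -84, -45, 18, 72] -> [999, 756, 405, -162, -648]
  [29, -40, 24, 11] -> [-87, 120, -72, -33] -> [-33, -72, 120, -87] -> [-87, -72, -33, 120] -> [783, 648, 297, -1080]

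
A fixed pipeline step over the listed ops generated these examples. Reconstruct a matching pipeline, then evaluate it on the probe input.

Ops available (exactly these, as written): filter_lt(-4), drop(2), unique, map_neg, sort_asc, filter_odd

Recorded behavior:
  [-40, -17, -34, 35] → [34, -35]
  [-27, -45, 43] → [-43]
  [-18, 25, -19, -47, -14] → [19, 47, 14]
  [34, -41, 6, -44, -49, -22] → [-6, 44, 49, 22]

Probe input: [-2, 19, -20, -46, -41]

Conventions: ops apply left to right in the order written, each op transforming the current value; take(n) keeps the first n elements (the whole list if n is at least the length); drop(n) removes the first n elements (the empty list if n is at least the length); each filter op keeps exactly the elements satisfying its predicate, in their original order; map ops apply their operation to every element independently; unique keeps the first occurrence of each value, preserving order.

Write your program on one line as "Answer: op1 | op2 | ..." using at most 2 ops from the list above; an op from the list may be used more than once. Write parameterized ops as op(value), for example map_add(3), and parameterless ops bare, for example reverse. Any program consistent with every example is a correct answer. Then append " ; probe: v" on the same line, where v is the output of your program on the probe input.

drop(2) | map_neg ; probe: [20, 46, 41]

Check, running the answer program on each example:
  [-40, -17, -34, 35] -> [-34, 35] -> [34, -35]
  [-27, -45, 43] -> [43] -> [-43]
  [-18, 25, -19, -47, -14] -> [-19, -47, -14] -> [19, 47, 14]
  [34, -41, 6, -44, -49, -22] -> [6, -44, -49, -22] -> [-6, 44, 49, 22]
  probe: [-2, 19, -20, -46, -41] -> [-20, -46, -41] -> [20, 46, 41]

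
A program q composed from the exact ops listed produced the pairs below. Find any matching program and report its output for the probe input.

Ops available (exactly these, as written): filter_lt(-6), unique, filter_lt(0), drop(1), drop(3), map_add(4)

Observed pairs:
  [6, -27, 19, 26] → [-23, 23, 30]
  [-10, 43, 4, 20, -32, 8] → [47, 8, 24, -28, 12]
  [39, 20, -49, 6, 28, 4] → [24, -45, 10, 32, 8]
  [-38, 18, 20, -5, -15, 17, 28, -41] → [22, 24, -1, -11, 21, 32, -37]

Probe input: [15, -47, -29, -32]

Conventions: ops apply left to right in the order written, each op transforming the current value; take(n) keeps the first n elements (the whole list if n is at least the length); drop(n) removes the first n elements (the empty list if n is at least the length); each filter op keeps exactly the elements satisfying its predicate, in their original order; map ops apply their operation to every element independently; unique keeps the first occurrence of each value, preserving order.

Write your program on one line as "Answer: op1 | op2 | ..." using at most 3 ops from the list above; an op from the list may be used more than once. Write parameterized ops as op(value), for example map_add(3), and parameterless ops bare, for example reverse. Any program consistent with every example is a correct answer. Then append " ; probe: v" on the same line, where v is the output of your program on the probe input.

map_add(4) | drop(1) ; probe: [-43, -25, -28]

Check, running the answer program on each example:
  [6, -27, 19, 26] -> [10, -23, 23, 30] -> [-23, 23, 30]
  [-10, 43, 4, 20, -32, 8] -> [-6, 47, 8, 24, -28, 12] -> [47, 8, 24, -28, 12]
  [39, 20, -49, 6, 28, 4] -> [43, 24, -45, 10, 32, 8] -> [24, -45, 10, 32, 8]
  [-38, 18, 20, -5, -15, 17, 28, -41] -> [-34, 22, 24, -1, -11, 21, 32, -37] -> [22, 24, -1, -11, 21, 32, -37]
  probe: [15, -47, -29, -32] -> [19, -43, -25, -28] -> [-43, -25, -28]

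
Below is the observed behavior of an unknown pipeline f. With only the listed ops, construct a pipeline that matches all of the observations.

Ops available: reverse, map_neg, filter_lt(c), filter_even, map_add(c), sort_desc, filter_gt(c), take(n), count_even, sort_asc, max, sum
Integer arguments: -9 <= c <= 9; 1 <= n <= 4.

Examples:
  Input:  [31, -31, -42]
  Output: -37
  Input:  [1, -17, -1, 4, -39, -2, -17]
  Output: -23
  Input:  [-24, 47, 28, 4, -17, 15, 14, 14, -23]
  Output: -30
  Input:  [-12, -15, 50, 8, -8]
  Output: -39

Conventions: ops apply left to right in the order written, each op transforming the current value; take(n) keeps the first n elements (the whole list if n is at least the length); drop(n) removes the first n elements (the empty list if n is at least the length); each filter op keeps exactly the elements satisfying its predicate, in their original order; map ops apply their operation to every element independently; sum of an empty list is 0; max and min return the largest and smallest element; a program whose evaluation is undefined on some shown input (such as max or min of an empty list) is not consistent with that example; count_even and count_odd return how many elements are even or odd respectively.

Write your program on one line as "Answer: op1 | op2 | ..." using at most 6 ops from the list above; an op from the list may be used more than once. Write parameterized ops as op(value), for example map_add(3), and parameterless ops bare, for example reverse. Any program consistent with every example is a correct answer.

take(2) | sort_asc | filter_lt(-1) | map_add(-6) | sum

Check, running the answer program on each example:
  [31, -31, -42] -> [31, -31] -> [-31, 31] -> [-31] -> [-37] -> -37
  [1, -17, -1, 4, -39, -2, -17] -> [1, -17] -> [-17, 1] -> [-17] -> [-23] -> -23
  [-24, 47, 28, 4, -17, 15, 14, 14, -23] -> [-24, 47] -> [-24, 47] -> [-24] -> [-30] -> -30
  [-12, -15, 50, 8, -8] -> [-12, -15] -> [-15, -12] -> [-15, -12] -> [-21, -18] -> -39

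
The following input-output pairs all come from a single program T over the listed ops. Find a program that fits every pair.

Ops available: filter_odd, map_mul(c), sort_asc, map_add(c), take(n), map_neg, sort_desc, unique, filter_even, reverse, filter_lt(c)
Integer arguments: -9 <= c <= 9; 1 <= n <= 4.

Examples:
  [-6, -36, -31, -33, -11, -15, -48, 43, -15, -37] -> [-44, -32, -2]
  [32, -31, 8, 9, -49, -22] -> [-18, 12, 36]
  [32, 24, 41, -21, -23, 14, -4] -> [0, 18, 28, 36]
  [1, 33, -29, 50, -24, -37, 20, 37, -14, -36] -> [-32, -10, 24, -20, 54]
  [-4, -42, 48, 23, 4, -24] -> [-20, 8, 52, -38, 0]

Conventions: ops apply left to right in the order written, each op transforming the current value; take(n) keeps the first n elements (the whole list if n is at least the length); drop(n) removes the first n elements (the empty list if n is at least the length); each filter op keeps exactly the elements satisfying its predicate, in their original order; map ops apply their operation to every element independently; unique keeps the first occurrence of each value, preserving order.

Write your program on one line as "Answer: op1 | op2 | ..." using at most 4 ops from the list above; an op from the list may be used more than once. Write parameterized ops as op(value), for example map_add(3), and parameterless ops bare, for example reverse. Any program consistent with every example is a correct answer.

map_add(4) | reverse | filter_even

Check, running the answer program on each example:
  [-6, -36, -31, -33, -11, -15, -48, 43, -15, -37] -> [-2, -32, -27, -29, -7, -11, -44, 47, -11, -33] -> [-33, -11, 47, -44, -11, -7, -29, -27, -32, -2] -> [-44, -32, -2]
  [32, -31, 8, 9, -49, -22] -> [36, -27, 12, 13, -45, -18] -> [-18, -45, 13, 12, -27, 36] -> [-18, 12, 36]
  [32, 24, 41, -21, -23, 14, -4] -> [36, 28, 45, -17, -19, 18, 0] -> [0, 18, -19, -17, 45, 28, 36] -> [0, 18, 28, 36]
  [1, 33, -29, 50, -24, -37, 20, 37, -14, -36] -> [5, 37, -25, 54, -20, -33, 24, 41, -10, -32] -> [-32, -10, 41, 24, -33, -20, 54, -25, 37, 5] -> [-32, -10, 24, -20, 54]
  [-4, -42, 48, 23, 4, -24] -> [0, -38, 52, 27, 8, -20] -> [-20, 8, 27, 52, -38, 0] -> [-20, 8, 52, -38, 0]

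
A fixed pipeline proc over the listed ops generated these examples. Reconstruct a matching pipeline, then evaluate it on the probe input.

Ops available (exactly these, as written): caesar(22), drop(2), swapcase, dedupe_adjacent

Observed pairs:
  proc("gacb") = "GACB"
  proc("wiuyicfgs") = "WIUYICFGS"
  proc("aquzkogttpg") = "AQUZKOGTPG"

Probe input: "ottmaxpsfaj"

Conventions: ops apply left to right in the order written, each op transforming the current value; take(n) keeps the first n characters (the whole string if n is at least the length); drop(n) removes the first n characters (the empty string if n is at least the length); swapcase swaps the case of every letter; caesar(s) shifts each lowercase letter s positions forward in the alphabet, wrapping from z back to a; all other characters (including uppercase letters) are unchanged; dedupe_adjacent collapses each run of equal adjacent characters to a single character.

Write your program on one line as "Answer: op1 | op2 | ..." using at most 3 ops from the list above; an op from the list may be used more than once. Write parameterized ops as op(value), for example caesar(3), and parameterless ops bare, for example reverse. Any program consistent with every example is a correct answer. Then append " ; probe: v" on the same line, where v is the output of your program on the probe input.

swapcase | dedupe_adjacent ; probe: "OTMAXPSFAJ"

Check, running the answer program on each example:
  "gacb" -> "GACB" -> "GACB"
  "wiuyicfgs" -> "WIUYICFGS" -> "WIUYICFGS"
  "aquzkogttpg" -> "AQUZKOGTTPG" -> "AQUZKOGTPG"
  probe: "ottmaxpsfaj" -> "OTTMAXPSFAJ" -> "OTMAXPSFAJ"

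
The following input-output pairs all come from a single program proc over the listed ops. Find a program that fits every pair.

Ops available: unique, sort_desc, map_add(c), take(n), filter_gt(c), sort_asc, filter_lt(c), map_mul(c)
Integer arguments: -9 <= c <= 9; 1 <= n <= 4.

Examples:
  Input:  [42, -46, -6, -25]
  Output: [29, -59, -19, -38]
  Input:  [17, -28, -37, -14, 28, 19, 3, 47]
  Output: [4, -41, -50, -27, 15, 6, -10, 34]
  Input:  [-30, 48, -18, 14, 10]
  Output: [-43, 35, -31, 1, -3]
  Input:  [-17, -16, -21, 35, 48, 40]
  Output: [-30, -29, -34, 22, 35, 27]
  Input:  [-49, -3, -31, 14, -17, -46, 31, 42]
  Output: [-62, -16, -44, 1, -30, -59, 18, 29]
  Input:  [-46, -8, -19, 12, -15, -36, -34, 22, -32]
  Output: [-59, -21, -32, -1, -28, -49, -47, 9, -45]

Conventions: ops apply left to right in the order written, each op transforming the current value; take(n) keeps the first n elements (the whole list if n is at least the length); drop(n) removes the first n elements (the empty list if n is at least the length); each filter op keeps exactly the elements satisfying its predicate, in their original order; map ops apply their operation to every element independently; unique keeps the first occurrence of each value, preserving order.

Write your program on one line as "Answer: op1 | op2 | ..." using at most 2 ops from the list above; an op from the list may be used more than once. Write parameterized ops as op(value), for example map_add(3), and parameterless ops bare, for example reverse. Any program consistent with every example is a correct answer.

map_add(-9) | map_add(-4)

Check, running the answer program on each example:
  [42, -46, -6, -25] -> [33, -55, -15, -34] -> [29, -59, -19, -38]
  [17, -28, -37, -14, 28, 19, 3, 47] -> [8, -37, -46, -23, 19, 10, -6, 38] -> [4, -41, -50, -27, 15, 6, -10, 34]
  [-30, 48, -18, 14, 10] -> [-39, 39, -27, 5, 1] -> [-43, 35, -31, 1, -3]
  [-17, -16, -21, 35, 48, 40] -> [-26, -25, -30, 26, 39, 31] -> [-30, -29, -34, 22, 35, 27]
  [-49, -3, -31, 14, -17, -46, 31, 42] -> [-58, -12, -40, 5, -26, -55, 22, 33] -> [-62, -16, -44, 1, -30, -59, 18, 29]
  [-46, -8, -19, 12, -15, -36, -34, 22, -32] -> [-55, -17, -28, 3, -24, -45, -43, 13, -41] -> [-59, -21, -32, -1, -28, -49, -47, 9, -45]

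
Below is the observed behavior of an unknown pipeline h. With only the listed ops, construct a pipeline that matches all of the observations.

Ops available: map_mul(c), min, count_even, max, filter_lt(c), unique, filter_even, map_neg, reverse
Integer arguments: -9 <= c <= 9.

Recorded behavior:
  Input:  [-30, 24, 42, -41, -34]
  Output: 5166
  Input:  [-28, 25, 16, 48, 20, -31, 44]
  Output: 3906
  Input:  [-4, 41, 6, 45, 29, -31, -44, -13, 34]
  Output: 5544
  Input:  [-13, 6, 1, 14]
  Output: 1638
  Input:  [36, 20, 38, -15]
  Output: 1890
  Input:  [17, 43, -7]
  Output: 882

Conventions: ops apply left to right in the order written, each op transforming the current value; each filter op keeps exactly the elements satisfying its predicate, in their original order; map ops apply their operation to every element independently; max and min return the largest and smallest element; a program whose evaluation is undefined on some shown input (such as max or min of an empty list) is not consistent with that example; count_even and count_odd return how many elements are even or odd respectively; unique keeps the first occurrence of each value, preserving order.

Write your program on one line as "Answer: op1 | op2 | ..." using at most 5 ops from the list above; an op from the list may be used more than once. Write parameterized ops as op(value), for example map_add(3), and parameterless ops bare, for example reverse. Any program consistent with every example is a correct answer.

map_mul(3) | map_mul(6) | filter_lt(9) | map_mul(-7) | max

Check, running the answer program on each example:
  [-30, 24, 42, -41, -34] -> [-90, 72, 126, -123, -102] -> [-540, 432, 756, -738, -612] -> [-540, -738, -612] -> [3780, 5166, 4284] -> 5166
  [-28, 25, 16, 48, 20, -31, 44] -> [-84, 75, 48, 144, 60, -93, 132] -> [-504, 450, 288, 864, 360, -558, 792] -> [-504, -558] -> [3528, 3906] -> 3906
  [-4, 41, 6, 45, 29, -31, -44, -13, 34] -> [-12, 123, 18, 135, 87, -93, -132, -39, 102] -> [-72, 738, 108, 810, 522, -558, -792, -234, 612] -> [-72, -558, -792, -234] -> [504, 3906, 5544, 1638] -> 5544
  [-13, 6, 1, 14] -> [-39, 18, 3, 42] -> [-234, 108, 18, 252] -> [-234] -> [1638] -> 1638
  [36, 20, 38, -15] -> [108, 60, 114, -45] -> [648, 360, 684, -270] -> [-270] -> [1890] -> 1890
  [17, 43, -7] -> [51, 129, -21] -> [306, 774, -126] -> [-126] -> [882] -> 882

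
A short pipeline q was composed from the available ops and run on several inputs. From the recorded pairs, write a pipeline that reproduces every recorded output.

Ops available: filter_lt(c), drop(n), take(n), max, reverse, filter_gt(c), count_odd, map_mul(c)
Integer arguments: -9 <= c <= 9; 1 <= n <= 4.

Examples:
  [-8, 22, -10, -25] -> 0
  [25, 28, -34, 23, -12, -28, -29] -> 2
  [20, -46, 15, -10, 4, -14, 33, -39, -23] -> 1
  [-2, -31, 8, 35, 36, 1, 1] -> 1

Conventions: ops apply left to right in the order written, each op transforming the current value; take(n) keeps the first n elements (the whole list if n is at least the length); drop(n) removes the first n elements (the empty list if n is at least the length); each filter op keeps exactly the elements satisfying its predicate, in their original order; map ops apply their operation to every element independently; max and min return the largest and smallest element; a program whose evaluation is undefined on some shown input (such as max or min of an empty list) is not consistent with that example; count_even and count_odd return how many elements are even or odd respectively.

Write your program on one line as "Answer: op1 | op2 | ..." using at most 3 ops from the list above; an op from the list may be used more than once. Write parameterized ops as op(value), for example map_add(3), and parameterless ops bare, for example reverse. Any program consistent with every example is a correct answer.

take(4) | filter_gt(-3) | count_odd

Check, running the answer program on each example:
  [-8, 22, -10, -25] -> [-8, 22, -10, -25] -> [22] -> 0
  [25, 28, -34, 23, -12, -28, -29] -> [25, 28, -34, 23] -> [25, 28, 23] -> 2
  [20, -46, 15, -10, 4, -14, 33, -39, -23] -> [20, -46, 15, -10] -> [20, 15] -> 1
  [-2, -31, 8, 35, 36, 1, 1] -> [-2, -31, 8, 35] -> [-2, 8, 35] -> 1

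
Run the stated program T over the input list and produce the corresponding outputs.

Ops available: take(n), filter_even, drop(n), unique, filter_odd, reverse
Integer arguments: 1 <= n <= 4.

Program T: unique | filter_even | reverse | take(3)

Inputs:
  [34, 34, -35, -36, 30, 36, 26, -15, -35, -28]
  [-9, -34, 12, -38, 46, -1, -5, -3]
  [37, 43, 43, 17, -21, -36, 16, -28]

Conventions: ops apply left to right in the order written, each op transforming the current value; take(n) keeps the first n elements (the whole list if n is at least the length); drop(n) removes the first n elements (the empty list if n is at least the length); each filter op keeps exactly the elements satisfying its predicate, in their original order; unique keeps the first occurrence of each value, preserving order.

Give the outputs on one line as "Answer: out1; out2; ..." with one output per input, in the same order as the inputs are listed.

Execution, op by op:
  [34, 34, -35, -36, 30, 36, 26, -15, -35, -28] -> [34, -35, -36, 30, 36, 26, -15, -28] -> [34, -36, 30, 36, 26, -28] -> [-28, 26, 36, 30, -36, 34] -> [-28, 26, 36]
  [-9, -34, 12, -38, 46, -1, -5, -3] -> [-9, -34, 12, -38, 46, -1, -5, -3] -> [-34, 12, -38, 46] -> [46, -38, 12, -34] -> [46, -38, 12]
  [37, 43, 43, 17, -21, -36, 16, -28] -> [37, 43, 17, -21, -36, 16, -28] -> [-36, 16, -28] -> [-28, 16, -36] -> [-28, 16, -36]

[-28, 26, 36]; [46, -38, 12]; [-28, 16, -36]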